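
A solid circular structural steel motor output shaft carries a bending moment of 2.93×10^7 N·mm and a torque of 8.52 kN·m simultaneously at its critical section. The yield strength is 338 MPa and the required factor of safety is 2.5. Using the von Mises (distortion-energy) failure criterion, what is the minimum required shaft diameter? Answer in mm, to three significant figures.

d = 132 mm

σ_allow = σ_y/n = 338/2.5 = 135.2 MPa.
For a solid shaft σ_b = 32M/(πd³) and τ = 16T/(πd³), so the von Mises stress is σ' = (16/πd³)·√(4M²+3T²).
√(4M²+3T²) = √(4×(2.930×10^7)² + 3×(8.520×10^6)²) = 6.043×10^7 N·mm.
d³ = 16×6.043×10^7/(π×135.2) = 2.276×10^6 mm³.
d = 131.5 mm.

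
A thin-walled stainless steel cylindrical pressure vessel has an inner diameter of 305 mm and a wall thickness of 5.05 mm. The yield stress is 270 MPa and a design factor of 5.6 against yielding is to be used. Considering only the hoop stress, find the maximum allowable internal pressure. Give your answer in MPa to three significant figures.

p_allow = 1.60 MPa

σ_allow = 270/5.6 = 48.21 MPa.
σ_h = pD/(2t) → p_allow = 2σ_allow t/D = 2×48.21×5.05/305 = 1.597 MPa.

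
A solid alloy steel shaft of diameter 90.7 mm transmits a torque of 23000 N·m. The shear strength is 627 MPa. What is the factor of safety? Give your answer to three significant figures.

n = 3.99

τ = 16T/(πd³) = 16×2.3000×10^7/(π×90.7³) = 157.0 MPa.
n = τ_limit/τ = 627/157.0 = 3.994.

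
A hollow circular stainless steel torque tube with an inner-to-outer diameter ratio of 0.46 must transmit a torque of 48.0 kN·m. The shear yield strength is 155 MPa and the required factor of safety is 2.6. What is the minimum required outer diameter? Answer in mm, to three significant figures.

τ_allow = 155/2.6 = 59.62 MPa.
For a hollow shaft τ = 16T/[πd_o³(1−k⁴)] with k = 0.46, so 1−k⁴ = 0.9552.
d_o³ = 16T/[π τ_allow (1−k⁴)] = 16×4.8000×10^7/(π×59.62×0.9552) = 4.293×10^6 mm³.
d_o = 162.5 mm.

d_o = 163 mm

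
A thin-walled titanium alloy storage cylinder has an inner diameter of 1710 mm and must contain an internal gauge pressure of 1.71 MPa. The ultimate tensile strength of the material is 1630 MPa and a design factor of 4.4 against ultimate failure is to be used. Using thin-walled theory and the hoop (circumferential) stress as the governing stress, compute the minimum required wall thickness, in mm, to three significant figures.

t = 3.95 mm

σ_allow = 1630/4.4 = 370.5 MPa.
Hoop stress σ_h = pD/(2t), so t = pD/(2σ_allow) = 1.71×1710/(2×370.5) = 3.947 mm.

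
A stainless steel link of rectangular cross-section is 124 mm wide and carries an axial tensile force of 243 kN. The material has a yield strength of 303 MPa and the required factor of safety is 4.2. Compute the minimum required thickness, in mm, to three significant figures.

σ_allow = 303/4.2 = 72.14 MPa.
Required area A = F/σ_allow = 243000/72.14 = 3368 mm².
t = A/w = 3368/124 = 27.16 mm.

t = 27.2 mm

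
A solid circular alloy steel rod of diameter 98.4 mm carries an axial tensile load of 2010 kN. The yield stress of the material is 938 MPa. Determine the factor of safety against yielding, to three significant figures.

A = πd²/4 = 7605 mm².
σ = F/A = 2010000/7605 = 264.3 MPa.
n = 938/264.3 = 3.549.

n = 3.55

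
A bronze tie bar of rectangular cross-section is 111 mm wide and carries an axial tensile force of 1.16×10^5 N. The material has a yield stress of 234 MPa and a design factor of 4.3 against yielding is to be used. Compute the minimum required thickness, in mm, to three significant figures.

t = 19.2 mm

σ_allow = 234/4.3 = 54.42 MPa.
Required area A = F/σ_allow = 116000/54.42 = 2132 mm².
t = A/w = 2132/111 = 19.20 mm.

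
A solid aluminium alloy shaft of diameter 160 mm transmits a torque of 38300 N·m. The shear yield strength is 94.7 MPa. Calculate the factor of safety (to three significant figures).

τ = 16T/(πd³) = 16×3.8300×10^7/(π×160³) = 47.62 MPa.
n = τ_limit/τ = 94.7/47.62 = 1.989.

n = 1.99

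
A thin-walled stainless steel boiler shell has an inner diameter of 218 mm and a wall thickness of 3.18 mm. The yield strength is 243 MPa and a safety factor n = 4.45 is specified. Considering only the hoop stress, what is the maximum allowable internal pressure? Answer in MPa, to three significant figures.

σ_allow = 243/4.45 = 54.61 MPa.
σ_h = pD/(2t) → p_allow = 2σ_allow t/D = 2×54.61×3.18/218 = 1.593 MPa.

p_allow = 1.59 MPa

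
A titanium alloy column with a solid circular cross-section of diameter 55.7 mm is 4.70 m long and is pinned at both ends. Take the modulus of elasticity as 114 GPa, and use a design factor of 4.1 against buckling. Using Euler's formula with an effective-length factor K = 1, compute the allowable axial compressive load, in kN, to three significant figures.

I = πd⁴/64 = π×55.7⁴/64 = 472500 mm⁴.
Effective length L_e = KL = 1×4.70 m = 4700 mm.
Euler critical load P_cr = π²EI/L_e² = π²×114000×472500/4700² = 24070 N.
P_allow = P_cr/n = 24070/4.1 = 5870 N.

P_allow = 5.87 kN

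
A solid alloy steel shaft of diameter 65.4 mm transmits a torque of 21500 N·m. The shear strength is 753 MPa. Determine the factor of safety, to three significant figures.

τ = 16T/(πd³) = 16×2.1500×10^7/(π×65.4³) = 391.4 MPa.
n = τ_limit/τ = 753/391.4 = 1.924.

n = 1.92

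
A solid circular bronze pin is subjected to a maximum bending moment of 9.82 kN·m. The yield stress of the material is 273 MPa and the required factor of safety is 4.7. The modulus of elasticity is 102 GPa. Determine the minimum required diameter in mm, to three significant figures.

d = 120 mm

σ_allow = 273/4.7 = 58.09 MPa.
For a solid circular section σ = 32M/(πd³), so d³ = 32M/(π σ_allow) = 32×9820000/(π×58.09) = 1.722×10^6 mm³.
d = 119.9 mm.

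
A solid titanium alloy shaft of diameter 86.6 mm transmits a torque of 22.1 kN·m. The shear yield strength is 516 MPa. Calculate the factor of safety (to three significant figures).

τ = 16T/(πd³) = 16×2.2100×10^7/(π×86.6³) = 173.3 MPa.
n = τ_limit/τ = 516/173.3 = 2.977.

n = 2.98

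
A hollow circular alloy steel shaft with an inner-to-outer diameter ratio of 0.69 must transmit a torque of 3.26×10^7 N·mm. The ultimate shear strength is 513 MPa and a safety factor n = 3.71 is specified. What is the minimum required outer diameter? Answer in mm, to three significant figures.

d_o = 116 mm

τ_allow = 513/3.71 = 138.3 MPa.
For a hollow shaft τ = 16T/[πd_o³(1−k⁴)] with k = 0.69, so 1−k⁴ = 0.7733.
d_o³ = 16T/[π τ_allow (1−k⁴)] = 16×3.2600×10^7/(π×138.3×0.7733) = 1.553×10^6 mm³.
d_o = 115.8 mm.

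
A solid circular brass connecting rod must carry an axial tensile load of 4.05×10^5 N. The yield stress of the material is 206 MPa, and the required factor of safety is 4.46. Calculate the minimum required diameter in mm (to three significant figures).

d = 106 mm

Allowable stress σ_allow = 206/4.46 = 46.19 MPa.
Required area A = F/σ_allow = 405000/46.19 = 8768 mm².
A = πd²/4 → d = √(4A/π) = 105.7 mm.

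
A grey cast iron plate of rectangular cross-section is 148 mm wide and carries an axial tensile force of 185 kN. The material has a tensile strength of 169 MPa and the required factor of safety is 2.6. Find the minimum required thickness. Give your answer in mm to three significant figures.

σ_allow = 169/2.6 = 65.00 MPa.
Required area A = F/σ_allow = 185000/65.00 = 2846 mm².
t = A/w = 2846/148 = 19.23 mm.

t = 19.2 mm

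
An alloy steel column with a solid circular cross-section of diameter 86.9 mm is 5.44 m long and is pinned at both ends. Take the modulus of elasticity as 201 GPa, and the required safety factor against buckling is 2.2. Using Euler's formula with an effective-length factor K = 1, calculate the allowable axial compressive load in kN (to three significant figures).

P_allow = 85.3 kN

I = πd⁴/64 = π×86.9⁴/64 = 2.799×10^6 mm⁴.
Effective length L_e = KL = 1×5.44 m = 5440 mm.
Euler critical load P_cr = π²EI/L_e² = π²×201000×2.799×10^6/5440² = 187600 N.
P_allow = P_cr/n = 187600/2.2 = 85300 N.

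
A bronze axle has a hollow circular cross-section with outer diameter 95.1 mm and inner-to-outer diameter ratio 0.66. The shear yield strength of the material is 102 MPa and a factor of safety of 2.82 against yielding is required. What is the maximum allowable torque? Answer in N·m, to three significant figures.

τ_allow = 102/2.82 = 36.17 MPa.
For a hollow shaft T_allow = τ_allow·πd_o³(1−k⁴)/16 with 1−k⁴ = 0.8103, so πd_o³(1−k⁴)/16 = 136800 mm³.
T_allow = 36.17×136800 = 4.949×10^6 N·mm = 4949 N·m.

T_allow = 4950 N·m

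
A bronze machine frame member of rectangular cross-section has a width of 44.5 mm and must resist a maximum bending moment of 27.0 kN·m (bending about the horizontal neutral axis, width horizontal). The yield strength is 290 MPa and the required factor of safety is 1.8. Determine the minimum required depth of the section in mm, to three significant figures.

σ_allow = 290/1.8 = 161.1 MPa.
For a rectangular section σ = 6M/(bh²), so h² = 6M/(b σ_allow) = 6×2.7000×10^7/(44.5×161.1) = 22600 mm².
h = 150.3 mm.

h = 150 mm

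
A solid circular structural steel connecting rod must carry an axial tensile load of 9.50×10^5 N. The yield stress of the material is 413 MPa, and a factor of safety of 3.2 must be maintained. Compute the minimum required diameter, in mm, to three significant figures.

Allowable stress σ_allow = 413/3.2 = 129.1 MPa.
Required area A = F/σ_allow = 950000/129.1 = 7361 mm².
A = πd²/4 → d = √(4A/π) = 96.81 mm.

d = 96.8 mm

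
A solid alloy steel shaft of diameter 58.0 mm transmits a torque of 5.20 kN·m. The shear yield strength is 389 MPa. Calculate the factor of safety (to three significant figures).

n = 2.87

τ = 16T/(πd³) = 16×5200000/(π×58.0³) = 135.7 MPa.
n = τ_limit/τ = 389/135.7 = 2.866.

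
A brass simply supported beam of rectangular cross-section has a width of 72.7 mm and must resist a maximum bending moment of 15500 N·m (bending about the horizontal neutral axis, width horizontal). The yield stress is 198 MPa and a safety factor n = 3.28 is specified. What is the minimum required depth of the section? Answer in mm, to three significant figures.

σ_allow = 198/3.28 = 60.37 MPa.
For a rectangular section σ = 6M/(bh²), so h² = 6M/(b σ_allow) = 6×1.5500×10^7/(72.7×60.37) = 21190 mm².
h = 145.6 mm.

h = 146 mm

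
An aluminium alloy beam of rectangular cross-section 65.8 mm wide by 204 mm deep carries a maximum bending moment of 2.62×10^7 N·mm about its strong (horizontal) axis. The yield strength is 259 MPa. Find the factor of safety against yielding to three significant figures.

n = 4.51

Section modulus S = bh²/6 = 65.8×204²/6 = 456400 mm³.
σ = M/S = 2.6200×10^7/456400 = 57.41 MPa.
n = 259/57.41 = 4.512.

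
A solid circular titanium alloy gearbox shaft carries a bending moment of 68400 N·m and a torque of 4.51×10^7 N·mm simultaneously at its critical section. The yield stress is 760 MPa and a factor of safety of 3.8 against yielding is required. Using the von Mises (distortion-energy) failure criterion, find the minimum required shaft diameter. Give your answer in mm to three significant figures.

σ_allow = σ_y/n = 760/3.8 = 200.0 MPa.
For a solid shaft σ_b = 32M/(πd³) and τ = 16T/(πd³), so the von Mises stress is σ' = (16/πd³)·√(4M²+3T²).
√(4M²+3T²) = √(4×(6.840×10^7)² + 3×(4.510×10^7)²) = 1.575×10^8 N·mm.
d³ = 16×1.575×10^8/(π×200.0) = 4.012×10^6 mm³.
d = 158.9 mm.

d = 159 mm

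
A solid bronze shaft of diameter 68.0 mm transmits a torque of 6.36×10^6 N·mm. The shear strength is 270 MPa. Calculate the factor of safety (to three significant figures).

n = 2.62

τ = 16T/(πd³) = 16×6360000/(π×68.0³) = 103.0 MPa.
n = τ_limit/τ = 270/103.0 = 2.621.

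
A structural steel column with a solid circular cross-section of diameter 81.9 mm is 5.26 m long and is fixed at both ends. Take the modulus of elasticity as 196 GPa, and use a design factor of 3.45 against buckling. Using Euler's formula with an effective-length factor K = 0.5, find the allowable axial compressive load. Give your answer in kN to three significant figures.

I = πd⁴/64 = π×81.9⁴/64 = 2.209×10^6 mm⁴.
Effective length L_e = KL = 0.5×5.26 m = 2630 mm.
Euler critical load P_cr = π²EI/L_e² = π²×196000×2.209×10^6/2630² = 617700 N.
P_allow = P_cr/n = 617700/3.45 = 179000 N.

P_allow = 179 kN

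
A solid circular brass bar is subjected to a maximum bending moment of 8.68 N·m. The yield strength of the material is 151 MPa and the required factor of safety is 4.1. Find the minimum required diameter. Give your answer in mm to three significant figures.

d = 13.4 mm

σ_allow = 151/4.1 = 36.83 MPa.
For a solid circular section σ = 32M/(πd³), so d³ = 32M/(π σ_allow) = 32×8680.0/(π×36.83) = 2401 mm³.
d = 13.39 mm.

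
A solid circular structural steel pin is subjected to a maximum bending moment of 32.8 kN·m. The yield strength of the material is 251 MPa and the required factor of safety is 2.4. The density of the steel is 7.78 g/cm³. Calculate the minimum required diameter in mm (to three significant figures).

d = 147 mm

σ_allow = 251/2.4 = 104.6 MPa.
For a solid circular section σ = 32M/(πd³), so d³ = 32M/(π σ_allow) = 32×3.2800×10^7/(π×104.6) = 3.195×10^6 mm³.
d = 147.3 mm.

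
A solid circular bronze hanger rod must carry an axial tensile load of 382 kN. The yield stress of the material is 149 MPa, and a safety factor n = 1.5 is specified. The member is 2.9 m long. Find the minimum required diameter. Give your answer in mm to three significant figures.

Allowable stress σ_allow = 149/1.5 = 99.33 MPa.
Required area A = F/σ_allow = 382000/99.33 = 3846 mm².
A = πd²/4 → d = √(4A/π) = 69.97 mm.

d = 70.0 mm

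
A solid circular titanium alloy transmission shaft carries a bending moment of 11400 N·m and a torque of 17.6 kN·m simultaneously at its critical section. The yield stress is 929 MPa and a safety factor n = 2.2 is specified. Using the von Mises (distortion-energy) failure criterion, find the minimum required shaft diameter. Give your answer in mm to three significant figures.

σ_allow = σ_y/n = 929/2.2 = 422.3 MPa.
For a solid shaft σ_b = 32M/(πd³) and τ = 16T/(πd³), so the von Mises stress is σ' = (16/πd³)·√(4M²+3T²).
√(4M²+3T²) = √(4×(1.140×10^7)² + 3×(1.760×10^7)²) = 3.807×10^7 N·mm.
d³ = 16×3.807×10^7/(π×422.3) = 459100 mm³.
d = 77.15 mm.

d = 77.1 mm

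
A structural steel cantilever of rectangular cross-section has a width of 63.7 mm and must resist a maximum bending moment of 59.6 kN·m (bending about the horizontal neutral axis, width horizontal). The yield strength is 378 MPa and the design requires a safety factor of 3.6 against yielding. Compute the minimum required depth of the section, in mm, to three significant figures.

σ_allow = 378/3.6 = 105.0 MPa.
For a rectangular section σ = 6M/(bh²), so h² = 6M/(b σ_allow) = 6×5.9600×10^7/(63.7×105.0) = 53460 mm².
h = 231.2 mm.

h = 231 mm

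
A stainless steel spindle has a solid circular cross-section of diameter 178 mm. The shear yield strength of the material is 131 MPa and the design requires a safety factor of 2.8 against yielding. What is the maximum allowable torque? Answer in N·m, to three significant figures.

τ_allow = 131/2.8 = 46.79 MPa.
For a solid shaft T_allow = τ_allow·πd³/16; πd³/16 = π×178³/16 = 1.107×10^6 mm³.
T_allow = 46.79×1.107×10^6 = 5.181×10^7 N·mm = 51810 N·m.

T_allow = 51800 N·m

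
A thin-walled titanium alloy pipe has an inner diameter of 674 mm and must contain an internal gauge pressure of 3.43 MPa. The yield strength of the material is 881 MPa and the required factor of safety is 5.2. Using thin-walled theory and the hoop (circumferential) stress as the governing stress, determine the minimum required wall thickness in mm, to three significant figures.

σ_allow = 881/5.2 = 169.4 MPa.
Hoop stress σ_h = pD/(2t), so t = pD/(2σ_allow) = 3.43×674/(2×169.4) = 6.823 mm.

t = 6.82 mm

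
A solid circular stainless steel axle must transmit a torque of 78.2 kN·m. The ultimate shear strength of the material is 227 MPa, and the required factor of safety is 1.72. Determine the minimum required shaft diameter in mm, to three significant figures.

d = 145 mm

Allowable shear stress τ_allow = 227/1.72 = 132.0 MPa.
For a solid shaft τ = 16T/(πd³), so d³ = 16T/(π τ_allow) = 16×7.8200×10^7/(π×132.0) = 3.018×10^6 mm³.
d = (3.018×10^6)^(1/3) = 144.5 mm.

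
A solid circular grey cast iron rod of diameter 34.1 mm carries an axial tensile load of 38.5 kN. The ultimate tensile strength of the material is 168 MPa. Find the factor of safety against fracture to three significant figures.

n = 3.99

A = πd²/4 = 913.3 mm².
σ = F/A = 38500/913.3 = 42.16 MPa.
n = 168/42.16 = 3.985.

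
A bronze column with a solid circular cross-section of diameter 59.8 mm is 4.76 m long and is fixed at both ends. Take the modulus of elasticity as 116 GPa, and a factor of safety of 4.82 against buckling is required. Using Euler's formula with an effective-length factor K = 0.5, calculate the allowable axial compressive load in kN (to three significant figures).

I = πd⁴/64 = π×59.8⁴/64 = 627700 mm⁴.
Effective length L_e = KL = 0.5×4.76 m = 2380 mm.
Euler critical load P_cr = π²EI/L_e² = π²×116000×627700/2380² = 126900 N.
P_allow = P_cr/n = 126900/4.82 = 26320 N.

P_allow = 26.3 kN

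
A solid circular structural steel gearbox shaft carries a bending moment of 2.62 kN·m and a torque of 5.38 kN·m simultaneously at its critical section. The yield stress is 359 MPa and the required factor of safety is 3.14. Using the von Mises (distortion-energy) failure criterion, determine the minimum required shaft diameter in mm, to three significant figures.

σ_allow = σ_y/n = 359/3.14 = 114.3 MPa.
For a solid shaft σ_b = 32M/(πd³) and τ = 16T/(πd³), so the von Mises stress is σ' = (16/πd³)·√(4M²+3T²).
√(4M²+3T²) = √(4×(2.620×10^6)² + 3×(5.380×10^6)²) = 1.069×10^7 N·mm.
d³ = 16×1.069×10^7/(π×114.3) = 476200 mm³.
d = 78.09 mm.

d = 78.1 mm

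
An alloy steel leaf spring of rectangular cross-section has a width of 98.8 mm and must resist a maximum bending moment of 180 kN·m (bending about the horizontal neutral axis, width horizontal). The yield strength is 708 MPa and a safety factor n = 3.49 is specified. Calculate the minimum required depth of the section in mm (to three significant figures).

h = 232 mm

σ_allow = 708/3.49 = 202.9 MPa.
For a rectangular section σ = 6M/(bh²), so h² = 6M/(b σ_allow) = 6×1.8000×10^8/(98.8×202.9) = 53880 mm².
h = 232.1 mm.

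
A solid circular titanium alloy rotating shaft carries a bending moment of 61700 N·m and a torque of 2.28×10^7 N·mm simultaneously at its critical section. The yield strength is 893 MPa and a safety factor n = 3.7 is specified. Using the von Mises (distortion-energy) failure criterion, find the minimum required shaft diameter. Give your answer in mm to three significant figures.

σ_allow = σ_y/n = 893/3.7 = 241.4 MPa.
For a solid shaft σ_b = 32M/(πd³) and τ = 16T/(πd³), so the von Mises stress is σ' = (16/πd³)·√(4M²+3T²).
√(4M²+3T²) = √(4×(6.170×10^7)² + 3×(2.280×10^7)²) = 1.296×10^8 N·mm.
d³ = 16×1.296×10^8/(π×241.4) = 2.734×10^6 mm³.
d = 139.8 mm.

d = 140 mm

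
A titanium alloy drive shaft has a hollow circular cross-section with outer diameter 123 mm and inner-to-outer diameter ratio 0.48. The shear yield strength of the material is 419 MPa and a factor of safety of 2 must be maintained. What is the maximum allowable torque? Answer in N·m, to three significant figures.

T_allow = 72500 N·m

τ_allow = 419/2 = 209.5 MPa.
For a hollow shaft T_allow = τ_allow·πd_o³(1−k⁴)/16 with 1−k⁴ = 0.9469, so πd_o³(1−k⁴)/16 = 346000 mm³.
T_allow = 209.5×346000 = 7.248×10^7 N·mm = 72480 N·m.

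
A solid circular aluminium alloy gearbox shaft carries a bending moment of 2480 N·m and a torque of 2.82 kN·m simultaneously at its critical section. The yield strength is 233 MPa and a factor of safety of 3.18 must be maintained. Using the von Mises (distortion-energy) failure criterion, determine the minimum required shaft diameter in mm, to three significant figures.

σ_allow = σ_y/n = 233/3.18 = 73.27 MPa.
For a solid shaft σ_b = 32M/(πd³) and τ = 16T/(πd³), so the von Mises stress is σ' = (16/πd³)·√(4M²+3T²).
√(4M²+3T²) = √(4×(2.480×10^6)² + 3×(2.820×10^6)²) = 6.961×10^6 N·mm.
d³ = 16×6.961×10^6/(π×73.27) = 483900 mm³.
d = 78.51 mm.

d = 78.5 mm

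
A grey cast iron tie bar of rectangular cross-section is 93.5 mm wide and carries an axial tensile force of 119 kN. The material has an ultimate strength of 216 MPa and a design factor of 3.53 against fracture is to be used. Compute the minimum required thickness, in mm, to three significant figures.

t = 20.8 mm

σ_allow = 216/3.53 = 61.19 MPa.
Required area A = F/σ_allow = 119000/61.19 = 1945 mm².
t = A/w = 1945/93.5 = 20.80 mm.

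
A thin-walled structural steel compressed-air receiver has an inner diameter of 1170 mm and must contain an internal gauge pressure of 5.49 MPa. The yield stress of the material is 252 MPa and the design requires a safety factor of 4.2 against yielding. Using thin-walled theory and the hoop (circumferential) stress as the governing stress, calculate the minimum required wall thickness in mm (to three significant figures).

t = 53.5 mm

σ_allow = 252/4.2 = 60.00 MPa.
Hoop stress σ_h = pD/(2t), so t = pD/(2σ_allow) = 5.49×1170/(2×60.00) = 53.53 mm.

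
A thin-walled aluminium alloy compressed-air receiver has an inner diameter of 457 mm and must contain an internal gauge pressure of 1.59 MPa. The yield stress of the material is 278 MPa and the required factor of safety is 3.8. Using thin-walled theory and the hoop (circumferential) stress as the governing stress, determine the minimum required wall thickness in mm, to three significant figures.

t = 4.97 mm

σ_allow = 278/3.8 = 73.16 MPa.
Hoop stress σ_h = pD/(2t), so t = pD/(2σ_allow) = 1.59×457/(2×73.16) = 4.966 mm.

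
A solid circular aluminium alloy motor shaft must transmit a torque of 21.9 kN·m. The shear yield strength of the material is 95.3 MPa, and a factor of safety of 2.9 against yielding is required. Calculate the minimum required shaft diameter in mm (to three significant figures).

Allowable shear stress τ_allow = 95.3/2.9 = 32.86 MPa.
For a solid shaft τ = 16T/(πd³), so d³ = 16T/(π τ_allow) = 16×2.1900×10^7/(π×32.86) = 3.394×10^6 mm³.
d = (3.394×10^6)^(1/3) = 150.3 mm.

d = 150 mm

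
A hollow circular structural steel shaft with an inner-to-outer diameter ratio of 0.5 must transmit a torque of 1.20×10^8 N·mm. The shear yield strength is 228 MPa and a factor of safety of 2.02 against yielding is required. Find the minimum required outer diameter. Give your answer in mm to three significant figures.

d_o = 179 mm

τ_allow = 228/2.02 = 112.9 MPa.
For a hollow shaft τ = 16T/[πd_o³(1−k⁴)] with k = 0.5, so 1−k⁴ = 0.9375.
d_o³ = 16T/[π τ_allow (1−k⁴)] = 16×1.2000×10^8/(π×112.9×0.9375) = 5.776×10^6 mm³.
d_o = 179.4 mm.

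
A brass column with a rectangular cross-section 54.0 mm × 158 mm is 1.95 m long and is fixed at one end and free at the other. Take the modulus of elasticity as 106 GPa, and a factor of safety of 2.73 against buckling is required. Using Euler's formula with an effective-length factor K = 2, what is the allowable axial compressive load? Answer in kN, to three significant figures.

Buckling occurs about the weak axis: I_min = h·b³/12 = 158×54.0³/12 = 2.073×10^6 mm⁴ (b = 54.0 mm is the smaller dimension).
Effective length L_e = KL = 2×1.95 m = 3900 mm.
Euler critical load P_cr = π²EI/L_e² = π²×106000×2.073×10^6/3900² = 142600 N.
P_allow = P_cr/n = 142600/2.73 = 52240 N.

P_allow = 52.2 kN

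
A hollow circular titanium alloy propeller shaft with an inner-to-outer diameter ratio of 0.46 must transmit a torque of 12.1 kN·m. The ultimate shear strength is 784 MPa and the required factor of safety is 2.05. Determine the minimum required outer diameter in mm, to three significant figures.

d_o = 55.3 mm

τ_allow = 784/2.05 = 382.4 MPa.
For a hollow shaft τ = 16T/[πd_o³(1−k⁴)] with k = 0.46, so 1−k⁴ = 0.9552.
d_o³ = 16T/[π τ_allow (1−k⁴)] = 16×1.2100×10^7/(π×382.4×0.9552) = 168700 mm³.
d_o = 55.25 mm.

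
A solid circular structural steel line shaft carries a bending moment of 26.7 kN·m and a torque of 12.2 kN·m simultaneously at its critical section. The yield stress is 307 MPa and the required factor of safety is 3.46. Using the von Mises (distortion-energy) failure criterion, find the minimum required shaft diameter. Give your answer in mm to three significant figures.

d = 149 mm

σ_allow = σ_y/n = 307/3.46 = 88.73 MPa.
For a solid shaft σ_b = 32M/(πd³) and τ = 16T/(πd³), so the von Mises stress is σ' = (16/πd³)·√(4M²+3T²).
√(4M²+3T²) = √(4×(2.670×10^7)² + 3×(1.220×10^7)²) = 5.743×10^7 N·mm.
d³ = 16×5.743×10^7/(π×88.73) = 3.296×10^6 mm³.
d = 148.8 mm.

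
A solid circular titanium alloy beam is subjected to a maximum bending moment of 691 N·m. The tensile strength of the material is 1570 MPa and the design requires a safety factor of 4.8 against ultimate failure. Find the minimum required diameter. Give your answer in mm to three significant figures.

σ_allow = 1570/4.8 = 327.1 MPa.
For a solid circular section σ = 32M/(πd³), so d³ = 32M/(π σ_allow) = 32×691000/(π×327.1) = 21520 mm³.
d = 27.81 mm.

d = 27.8 mm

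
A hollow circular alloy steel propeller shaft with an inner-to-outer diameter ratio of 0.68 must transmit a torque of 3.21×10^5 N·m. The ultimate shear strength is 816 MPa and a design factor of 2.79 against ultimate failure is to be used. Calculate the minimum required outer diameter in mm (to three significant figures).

τ_allow = 816/2.79 = 292.5 MPa.
For a hollow shaft τ = 16T/[πd_o³(1−k⁴)] with k = 0.68, so 1−k⁴ = 0.7862.
d_o³ = 16T/[π τ_allow (1−k⁴)] = 16×3.2100×10^8/(π×292.5×0.7862) = 7.110×10^6 mm³.
d_o = 192.3 mm.

d_o = 192 mm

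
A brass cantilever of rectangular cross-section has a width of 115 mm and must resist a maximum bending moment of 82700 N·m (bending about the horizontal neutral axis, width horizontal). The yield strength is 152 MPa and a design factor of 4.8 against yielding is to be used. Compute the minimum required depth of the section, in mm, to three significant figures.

σ_allow = 152/4.8 = 31.67 MPa.
For a rectangular section σ = 6M/(bh²), so h² = 6M/(b σ_allow) = 6×8.2700×10^7/(115×31.67) = 136300 mm².
h = 369.1 mm.

h = 369 mm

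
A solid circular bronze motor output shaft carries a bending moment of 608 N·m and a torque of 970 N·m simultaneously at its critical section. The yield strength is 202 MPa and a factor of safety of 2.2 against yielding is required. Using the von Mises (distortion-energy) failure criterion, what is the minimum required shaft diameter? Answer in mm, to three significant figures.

σ_allow = σ_y/n = 202/2.2 = 91.82 MPa.
For a solid shaft σ_b = 32M/(πd³) and τ = 16T/(πd³), so the von Mises stress is σ' = (16/πd³)·√(4M²+3T²).
√(4M²+3T²) = √(4×(608000)² + 3×(970000)²) = 2.074×10^6 N·mm.
d³ = 16×2.074×10^6/(π×91.82) = 115000 mm³.
d = 48.63 mm.

d = 48.6 mm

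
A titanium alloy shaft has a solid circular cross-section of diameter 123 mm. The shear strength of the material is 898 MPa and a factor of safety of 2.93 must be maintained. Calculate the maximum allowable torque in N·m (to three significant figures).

T_allow = 1.12×10^5 N·m

τ_allow = 898/2.93 = 306.5 MPa.
For a solid shaft T_allow = τ_allow·πd³/16; πd³/16 = π×123³/16 = 365400 mm³.
T_allow = 306.5×365400 = 1.120×10^8 N·mm = 112000 N·m.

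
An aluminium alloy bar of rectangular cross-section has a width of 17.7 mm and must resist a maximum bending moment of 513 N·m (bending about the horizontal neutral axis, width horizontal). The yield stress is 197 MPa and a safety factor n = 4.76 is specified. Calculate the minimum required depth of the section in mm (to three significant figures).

h = 64.8 mm

σ_allow = 197/4.76 = 41.39 MPa.
For a rectangular section σ = 6M/(bh²), so h² = 6M/(b σ_allow) = 6×513000/(17.7×41.39) = 4202 mm².
h = 64.82 mm.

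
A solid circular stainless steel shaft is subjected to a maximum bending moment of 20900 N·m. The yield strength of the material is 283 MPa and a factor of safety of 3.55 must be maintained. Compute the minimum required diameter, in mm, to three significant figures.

d = 139 mm

σ_allow = 283/3.55 = 79.72 MPa.
For a solid circular section σ = 32M/(πd³), so d³ = 32M/(π σ_allow) = 32×2.0900×10^7/(π×79.72) = 2.670×10^6 mm³.
d = 138.7 mm.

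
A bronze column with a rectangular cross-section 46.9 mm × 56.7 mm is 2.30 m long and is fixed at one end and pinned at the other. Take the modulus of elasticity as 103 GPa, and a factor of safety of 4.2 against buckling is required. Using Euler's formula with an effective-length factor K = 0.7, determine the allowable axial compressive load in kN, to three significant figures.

P_allow = 45.5 kN

Buckling occurs about the weak axis: I_min = h·b³/12 = 56.7×46.9³/12 = 487400 mm⁴ (b = 46.9 mm is the smaller dimension).
Effective length L_e = KL = 0.7×2.30 m = 1610 mm.
Euler critical load P_cr = π²EI/L_e² = π²×103000×487400/1610² = 191200 N.
P_allow = P_cr/n = 191200/4.2 = 45520 N.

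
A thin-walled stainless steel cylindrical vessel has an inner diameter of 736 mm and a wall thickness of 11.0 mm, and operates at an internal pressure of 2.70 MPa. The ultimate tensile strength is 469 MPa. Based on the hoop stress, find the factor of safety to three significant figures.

σ_h = pD/(2t) = 2.70×736/(2×11.0) = 90.33 MPa.
n = 469/90.33 = 5.192.

n = 5.19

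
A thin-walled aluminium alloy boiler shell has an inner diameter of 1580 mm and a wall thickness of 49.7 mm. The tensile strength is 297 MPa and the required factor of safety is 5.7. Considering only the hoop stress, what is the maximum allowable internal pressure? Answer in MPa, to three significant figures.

p_allow = 3.28 MPa

σ_allow = 297/5.7 = 52.11 MPa.
σ_h = pD/(2t) → p_allow = 2σ_allow t/D = 2×52.11×49.7/1580 = 3.278 MPa.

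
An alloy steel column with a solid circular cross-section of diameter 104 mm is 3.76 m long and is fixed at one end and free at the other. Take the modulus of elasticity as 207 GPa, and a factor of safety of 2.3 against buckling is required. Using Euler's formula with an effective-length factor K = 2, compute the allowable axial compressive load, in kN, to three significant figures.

I = πd⁴/64 = π×104⁴/64 = 5.743×10^6 mm⁴.
Effective length L_e = KL = 2×3.76 m = 7520 mm.
Euler critical load P_cr = π²EI/L_e² = π²×207000×5.743×10^6/7520² = 207500 N.
P_allow = P_cr/n = 207500/2.3 = 90200 N.

P_allow = 90.2 kN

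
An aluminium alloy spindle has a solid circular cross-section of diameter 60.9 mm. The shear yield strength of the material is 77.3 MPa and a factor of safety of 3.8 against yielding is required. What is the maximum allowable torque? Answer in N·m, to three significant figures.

T_allow = 902 N·m

τ_allow = 77.3/3.8 = 20.34 MPa.
For a solid shaft T_allow = τ_allow·πd³/16; πd³/16 = π×60.9³/16 = 44350 mm³.
T_allow = 20.34×44350 = 902100 N·mm = 902.1 N·m.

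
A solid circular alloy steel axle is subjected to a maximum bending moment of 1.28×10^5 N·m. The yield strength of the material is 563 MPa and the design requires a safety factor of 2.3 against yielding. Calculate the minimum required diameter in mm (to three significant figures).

d = 175 mm

σ_allow = 563/2.3 = 244.8 MPa.
For a solid circular section σ = 32M/(πd³), so d³ = 32M/(π σ_allow) = 32×1.2800×10^8/(π×244.8) = 5.326×10^6 mm³.
d = 174.6 mm.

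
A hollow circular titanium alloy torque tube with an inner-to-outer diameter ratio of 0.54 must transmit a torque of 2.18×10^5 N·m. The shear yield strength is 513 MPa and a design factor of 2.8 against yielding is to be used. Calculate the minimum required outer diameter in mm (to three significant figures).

d_o = 188 mm

τ_allow = 513/2.8 = 183.2 MPa.
For a hollow shaft τ = 16T/[πd_o³(1−k⁴)] with k = 0.54, so 1−k⁴ = 0.9150.
d_o³ = 16T/[π τ_allow (1−k⁴)] = 16×2.1800×10^8/(π×183.2×0.9150) = 6.623×10^6 mm³.
d_o = 187.8 mm.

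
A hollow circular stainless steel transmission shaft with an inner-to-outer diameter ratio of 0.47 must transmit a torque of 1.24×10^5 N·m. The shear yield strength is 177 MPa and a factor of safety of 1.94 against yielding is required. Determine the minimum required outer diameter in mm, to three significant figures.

τ_allow = 177/1.94 = 91.24 MPa.
For a hollow shaft τ = 16T/[πd_o³(1−k⁴)] with k = 0.47, so 1−k⁴ = 0.9512.
d_o³ = 16T/[π τ_allow (1−k⁴)] = 16×1.2400×10^8/(π×91.24×0.9512) = 7.277×10^6 mm³.
d_o = 193.8 mm.

d_o = 194 mm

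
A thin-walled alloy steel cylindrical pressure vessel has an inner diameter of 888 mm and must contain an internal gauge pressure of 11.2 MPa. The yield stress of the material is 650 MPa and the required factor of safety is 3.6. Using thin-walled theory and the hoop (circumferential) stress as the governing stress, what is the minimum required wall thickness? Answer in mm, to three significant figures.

σ_allow = 650/3.6 = 180.6 MPa.
Hoop stress σ_h = pD/(2t), so t = pD/(2σ_allow) = 11.2×888/(2×180.6) = 27.54 mm.

t = 27.5 mm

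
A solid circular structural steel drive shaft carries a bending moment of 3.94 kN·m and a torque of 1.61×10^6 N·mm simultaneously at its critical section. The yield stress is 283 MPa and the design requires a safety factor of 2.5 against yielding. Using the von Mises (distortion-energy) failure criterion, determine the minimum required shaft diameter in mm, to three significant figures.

σ_allow = σ_y/n = 283/2.5 = 113.2 MPa.
For a solid shaft σ_b = 32M/(πd³) and τ = 16T/(πd³), so the von Mises stress is σ' = (16/πd³)·√(4M²+3T²).
√(4M²+3T²) = √(4×(3.940×10^6)² + 3×(1.610×10^6)²) = 8.359×10^6 N·mm.
d³ = 16×8.359×10^6/(π×113.2) = 376100 mm³.
d = 72.18 mm.

d = 72.2 mm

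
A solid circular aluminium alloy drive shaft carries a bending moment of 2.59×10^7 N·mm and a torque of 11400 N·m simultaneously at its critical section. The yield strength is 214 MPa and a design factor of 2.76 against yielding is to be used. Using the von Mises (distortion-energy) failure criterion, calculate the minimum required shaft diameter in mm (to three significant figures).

d = 154 mm

σ_allow = σ_y/n = 214/2.76 = 77.54 MPa.
For a solid shaft σ_b = 32M/(πd³) and τ = 16T/(πd³), so the von Mises stress is σ' = (16/πd³)·√(4M²+3T²).
√(4M²+3T²) = √(4×(2.590×10^7)² + 3×(1.140×10^7)²) = 5.544×10^7 N·mm.
d³ = 16×5.544×10^7/(π×77.54) = 3.641×10^6 mm³.
d = 153.8 mm.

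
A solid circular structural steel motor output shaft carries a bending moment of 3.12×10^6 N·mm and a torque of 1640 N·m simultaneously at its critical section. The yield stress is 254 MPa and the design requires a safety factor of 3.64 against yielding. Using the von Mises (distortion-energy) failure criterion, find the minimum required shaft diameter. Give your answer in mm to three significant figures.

σ_allow = σ_y/n = 254/3.64 = 69.78 MPa.
For a solid shaft σ_b = 32M/(πd³) and τ = 16T/(πd³), so the von Mises stress is σ' = (16/πd³)·√(4M²+3T²).
√(4M²+3T²) = √(4×(3.120×10^6)² + 3×(1.640×10^6)²) = 6.856×10^6 N·mm.
d³ = 16×6.856×10^6/(π×69.78) = 500400 mm³.
d = 79.39 mm.

d = 79.4 mm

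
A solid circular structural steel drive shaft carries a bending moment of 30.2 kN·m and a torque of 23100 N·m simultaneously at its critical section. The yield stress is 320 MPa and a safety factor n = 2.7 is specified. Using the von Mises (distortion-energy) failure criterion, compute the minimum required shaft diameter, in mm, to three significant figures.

σ_allow = σ_y/n = 320/2.7 = 118.5 MPa.
For a solid shaft σ_b = 32M/(πd³) and τ = 16T/(πd³), so the von Mises stress is σ' = (16/πd³)·√(4M²+3T²).
√(4M²+3T²) = √(4×(3.020×10^7)² + 3×(2.310×10^7)²) = 7.245×10^7 N·mm.
d³ = 16×7.245×10^7/(π×118.5) = 3.113×10^6 mm³.
d = 146.0 mm.

d = 146 mm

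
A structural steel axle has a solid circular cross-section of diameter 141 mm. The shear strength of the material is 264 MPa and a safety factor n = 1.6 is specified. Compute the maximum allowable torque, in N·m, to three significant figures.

τ_allow = 264/1.6 = 165.0 MPa.
For a solid shaft T_allow = τ_allow·πd³/16; πd³/16 = π×141³/16 = 550400 mm³.
T_allow = 165.0×550400 = 9.082×10^7 N·mm = 90820 N·m.

T_allow = 90800 N·m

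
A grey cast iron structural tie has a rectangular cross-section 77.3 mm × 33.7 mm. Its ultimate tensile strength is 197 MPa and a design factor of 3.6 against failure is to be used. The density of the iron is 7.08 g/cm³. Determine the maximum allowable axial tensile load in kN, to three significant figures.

σ_allow = 197/3.6 = 54.72 MPa.
A = 77.3×33.7 = 2605 mm².
F_allow = σ_allow × A = 54.72×2605 = 142600 N.

F_allow = 143 kN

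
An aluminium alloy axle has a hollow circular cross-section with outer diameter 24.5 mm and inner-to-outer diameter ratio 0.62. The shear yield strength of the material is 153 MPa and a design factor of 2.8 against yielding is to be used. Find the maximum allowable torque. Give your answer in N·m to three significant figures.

T_allow = 134 N·m

τ_allow = 153/2.8 = 54.64 MPa.
For a hollow shaft T_allow = τ_allow·πd_o³(1−k⁴)/16 with 1−k⁴ = 0.8522, so πd_o³(1−k⁴)/16 = 2461 mm³.
T_allow = 54.64×2461 = 134500 N·mm = 134.5 N·m.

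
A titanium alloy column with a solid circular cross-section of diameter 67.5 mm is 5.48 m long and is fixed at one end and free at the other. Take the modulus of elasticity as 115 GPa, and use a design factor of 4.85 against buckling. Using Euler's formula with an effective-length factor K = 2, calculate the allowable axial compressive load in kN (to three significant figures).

I = πd⁴/64 = π×67.5⁴/64 = 1.019×10^6 mm⁴.
Effective length L_e = KL = 2×5.48 m = 10960 mm.
Euler critical load P_cr = π²EI/L_e² = π²×115000×1.019×10^6/10960² = 9629 N.
P_allow = P_cr/n = 9629/4.85 = 1985 N.

P_allow = 1.99 kN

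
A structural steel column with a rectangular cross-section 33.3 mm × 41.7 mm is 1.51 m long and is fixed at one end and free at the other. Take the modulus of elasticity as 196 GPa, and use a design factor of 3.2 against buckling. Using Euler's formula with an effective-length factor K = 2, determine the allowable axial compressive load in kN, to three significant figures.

P_allow = 8.51 kN

Buckling occurs about the weak axis: I_min = h·b³/12 = 41.7×33.3³/12 = 128300 mm⁴ (b = 33.3 mm is the smaller dimension).
Effective length L_e = KL = 2×1.51 m = 3020 mm.
Euler critical load P_cr = π²EI/L_e² = π²×196000×128300/3020² = 27220 N.
P_allow = P_cr/n = 27220/3.2 = 8505 N.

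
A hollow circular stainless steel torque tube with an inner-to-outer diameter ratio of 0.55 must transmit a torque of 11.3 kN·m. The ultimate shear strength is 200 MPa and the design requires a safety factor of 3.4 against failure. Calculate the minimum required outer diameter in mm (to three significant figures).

d_o = 103 mm

τ_allow = 200/3.4 = 58.82 MPa.
For a hollow shaft τ = 16T/[πd_o³(1−k⁴)] with k = 0.55, so 1−k⁴ = 0.9085.
d_o³ = 16T/[π τ_allow (1−k⁴)] = 16×1.1300×10^7/(π×58.82×0.9085) = 1.077×10^6 mm³.
d_o = 102.5 mm.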